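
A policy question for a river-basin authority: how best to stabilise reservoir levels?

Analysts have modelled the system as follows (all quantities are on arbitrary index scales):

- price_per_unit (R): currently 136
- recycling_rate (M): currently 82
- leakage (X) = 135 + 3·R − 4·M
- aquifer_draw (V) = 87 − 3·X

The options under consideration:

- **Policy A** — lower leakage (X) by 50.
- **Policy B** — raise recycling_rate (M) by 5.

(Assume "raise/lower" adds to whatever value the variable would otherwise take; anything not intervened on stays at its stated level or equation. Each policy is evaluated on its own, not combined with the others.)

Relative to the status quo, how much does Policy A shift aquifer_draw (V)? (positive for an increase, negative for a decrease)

150

Baseline:
  R = 136
  M = 82
  X = 135 + 3·136 − 4·82 = 215
  V = 87 − 3·215 = -558
Policy A (X − 50):
  R = 136
  M = 82
  X = 135 + 3·136 − 4·82 (−50 from intervention) = 165
  V = 87 − 3·165 = -408
Change in V: -408 − (-558) = 150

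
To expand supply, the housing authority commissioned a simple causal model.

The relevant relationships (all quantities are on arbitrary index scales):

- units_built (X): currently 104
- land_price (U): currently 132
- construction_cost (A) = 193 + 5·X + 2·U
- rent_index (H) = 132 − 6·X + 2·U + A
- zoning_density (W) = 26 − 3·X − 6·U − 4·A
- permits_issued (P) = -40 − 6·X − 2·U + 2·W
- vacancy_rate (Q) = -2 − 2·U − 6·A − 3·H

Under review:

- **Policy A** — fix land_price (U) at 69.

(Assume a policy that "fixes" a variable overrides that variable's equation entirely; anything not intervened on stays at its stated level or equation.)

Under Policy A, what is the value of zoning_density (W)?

Policy A (U := 69):
  X = 104
  U = 69
  A = 193 + 5·104 + 2·69 = 851
  W = 26 − 3·104 − 6·69 − 4·851 = -4104

-4104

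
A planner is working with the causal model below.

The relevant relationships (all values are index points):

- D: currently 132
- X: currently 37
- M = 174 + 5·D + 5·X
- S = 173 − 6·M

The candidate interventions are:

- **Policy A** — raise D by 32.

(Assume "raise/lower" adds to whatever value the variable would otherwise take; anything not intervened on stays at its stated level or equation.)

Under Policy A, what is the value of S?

Policy A (D + 32):
  D = 132 + 32 = 164
  X = 37
  M = 174 + 5·164 + 5·37 = 1179
  S = 173 − 6·1179 = -6901

-6901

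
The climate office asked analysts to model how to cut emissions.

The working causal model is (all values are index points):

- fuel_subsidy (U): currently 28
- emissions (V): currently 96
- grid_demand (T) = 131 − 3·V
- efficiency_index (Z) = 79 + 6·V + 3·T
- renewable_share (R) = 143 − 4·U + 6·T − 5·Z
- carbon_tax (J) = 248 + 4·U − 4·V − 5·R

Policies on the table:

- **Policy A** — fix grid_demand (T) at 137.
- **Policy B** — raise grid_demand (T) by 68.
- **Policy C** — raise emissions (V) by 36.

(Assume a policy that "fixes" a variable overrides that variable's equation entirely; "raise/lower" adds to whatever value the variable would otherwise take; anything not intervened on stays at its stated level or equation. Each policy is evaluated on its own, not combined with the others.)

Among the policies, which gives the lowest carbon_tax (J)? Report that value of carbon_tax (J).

9527

Policy A (T := 137):
  U = 28
  V = 96
  T = 137
  Z = 79 + 6·96 + 3·137 = 1066
  R = 143 − 4·28 + 6·137 − 5·1066 = -4477
  J = 248 + 4·28 − 4·96 − 5·(-4477) = 22361
Policy B (T + 68):
  U = 28
  V = 96
  T = 131 − 3·96 (+68 from intervention) = -89
  Z = 79 + 6·96 + 3·(-89) = 388
  R = 143 − 4·28 + 6·(-89) − 5·388 = -2443
  J = 248 + 4·28 − 4·96 − 5·(-2443) = 12191
Policy C (V + 36):
  U = 28
  V = 96 + 36 = 132
  T = 131 − 3·132 = -265
  Z = 79 + 6·132 + 3·(-265) = 76
  R = 143 − 4·28 + 6·(-265) − 5·76 = -1939
  J = 248 + 4·28 − 4·132 − 5·(-1939) = 9527
Comparing — Policy A: J=22361, Policy B: J=12191, Policy C: J=9527. Lowest is 9527 (Policy C).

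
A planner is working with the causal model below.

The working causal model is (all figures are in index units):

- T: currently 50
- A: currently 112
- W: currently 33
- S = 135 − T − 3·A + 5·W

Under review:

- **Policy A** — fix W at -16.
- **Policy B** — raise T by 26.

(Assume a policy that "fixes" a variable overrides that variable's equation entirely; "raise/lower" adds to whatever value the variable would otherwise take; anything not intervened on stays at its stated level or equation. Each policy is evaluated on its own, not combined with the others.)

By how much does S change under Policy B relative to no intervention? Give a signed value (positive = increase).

Baseline:
  T = 50
  A = 112
  W = 33
  S = 135 − 50 − 3·112 + 5·33 = -86
Policy B (T + 26):
  T = 50 + 26 = 76
  A = 112
  W = 33
  S = 135 − 76 − 3·112 + 5·33 = -112
Change in S: -112 − (-86) = -26

-26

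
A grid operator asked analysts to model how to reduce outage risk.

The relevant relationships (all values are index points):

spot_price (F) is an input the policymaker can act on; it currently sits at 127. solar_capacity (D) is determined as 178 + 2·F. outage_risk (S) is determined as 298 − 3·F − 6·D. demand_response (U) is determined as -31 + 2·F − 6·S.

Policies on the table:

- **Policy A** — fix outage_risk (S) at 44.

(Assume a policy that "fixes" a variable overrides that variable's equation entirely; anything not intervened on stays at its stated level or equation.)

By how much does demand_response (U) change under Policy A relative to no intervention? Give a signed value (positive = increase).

-16314

Baseline:
  F = 127
  D = 178 + 2·127 = 432
  S = 298 − 3·127 − 6·432 = -2675
  U = -31 + 2·127 − 6·(-2675) = 16273
Policy A (S := 44):
  F = 127
  D = 178 + 2·127 = 432
  S = 44
  U = -31 + 2·127 − 6·44 = -41
Change in U: -41 − 16273 = -16314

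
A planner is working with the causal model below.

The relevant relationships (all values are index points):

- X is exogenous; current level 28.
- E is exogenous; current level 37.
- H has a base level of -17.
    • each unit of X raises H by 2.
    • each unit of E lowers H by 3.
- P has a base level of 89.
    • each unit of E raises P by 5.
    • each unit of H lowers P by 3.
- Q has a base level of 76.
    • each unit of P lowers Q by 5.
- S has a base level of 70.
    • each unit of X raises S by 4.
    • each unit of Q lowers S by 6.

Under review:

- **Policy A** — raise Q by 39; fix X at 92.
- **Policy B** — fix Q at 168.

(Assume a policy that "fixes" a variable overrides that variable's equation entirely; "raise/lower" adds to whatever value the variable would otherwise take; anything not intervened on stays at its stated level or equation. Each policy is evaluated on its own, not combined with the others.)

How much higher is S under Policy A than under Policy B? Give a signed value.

Policy A (Q + 39, X := 92):
  X = 92
  E = 37
  H = -17 + 2·92 − 3·37 = 56
  P = 89 + 5·37 − 3·56 = 106
  Q = 76 − 5·106 (+39 from intervention) = -415
  S = 70 + 4·92 − 6·(-415) = 2928
Policy B (Q := 168):
  X = 28
  E = 37
  H = -17 + 2·28 − 3·37 = -72
  P = 89 + 5·37 − 3·(-72) = 490
  Q = 168
  S = 70 + 4·28 − 6·168 = -826
S: 2928 − (-826) = 3754

3754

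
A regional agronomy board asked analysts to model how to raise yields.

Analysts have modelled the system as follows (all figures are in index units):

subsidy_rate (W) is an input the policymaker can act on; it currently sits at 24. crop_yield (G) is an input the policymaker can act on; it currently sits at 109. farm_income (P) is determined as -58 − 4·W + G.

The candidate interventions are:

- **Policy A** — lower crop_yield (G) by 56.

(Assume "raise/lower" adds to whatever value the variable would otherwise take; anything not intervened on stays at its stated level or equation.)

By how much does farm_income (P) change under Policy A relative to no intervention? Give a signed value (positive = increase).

-56

Baseline:
  W = 24
  G = 109
  P = -58 − 4·24 + 109 = -45
Policy A (G − 56):
  W = 24
  G = 109 − 56 = 53
  P = -58 − 4·24 + 53 = -101
Change in P: -101 − (-45) = -56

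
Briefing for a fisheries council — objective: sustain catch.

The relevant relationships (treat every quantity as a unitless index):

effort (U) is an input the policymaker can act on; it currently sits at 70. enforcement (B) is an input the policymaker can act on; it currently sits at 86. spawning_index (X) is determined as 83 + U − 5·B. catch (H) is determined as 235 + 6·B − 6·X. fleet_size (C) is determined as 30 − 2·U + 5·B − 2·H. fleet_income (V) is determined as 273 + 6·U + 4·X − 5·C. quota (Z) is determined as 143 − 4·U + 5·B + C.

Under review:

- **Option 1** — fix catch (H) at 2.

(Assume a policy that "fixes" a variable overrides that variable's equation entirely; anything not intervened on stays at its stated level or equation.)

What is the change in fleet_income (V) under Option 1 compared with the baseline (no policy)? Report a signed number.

-24110

Baseline:
  U = 70
  B = 86
  X = 83 + 70 − 5·86 = -277
  H = 235 + 6·86 − 6·(-277) = 2413
  C = 30 − 2·70 + 5·86 − 2·2413 = -4506
  V = 273 + 6·70 + 4·(-277) − 5·(-4506) = 22115
Option 1 (H := 2):
  U = 70
  B = 86
  X = 83 + 70 − 5·86 = -277
  H = 2
  C = 30 − 2·70 + 5·86 − 2·2 = 316
  V = 273 + 6·70 + 4·(-277) − 5·316 = -1995
Change in V: -1995 − 22115 = -24110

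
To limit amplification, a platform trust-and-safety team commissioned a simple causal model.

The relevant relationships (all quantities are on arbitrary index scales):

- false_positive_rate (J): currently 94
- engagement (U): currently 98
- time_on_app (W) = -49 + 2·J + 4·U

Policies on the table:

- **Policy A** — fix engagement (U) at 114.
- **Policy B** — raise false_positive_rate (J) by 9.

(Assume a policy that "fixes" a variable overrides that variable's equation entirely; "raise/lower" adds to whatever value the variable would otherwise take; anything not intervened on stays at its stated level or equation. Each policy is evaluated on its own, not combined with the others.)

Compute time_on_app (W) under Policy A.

Policy A (U := 114):
  J = 94
  U = 114
  W = -49 + 2·94 + 4·114 = 595

595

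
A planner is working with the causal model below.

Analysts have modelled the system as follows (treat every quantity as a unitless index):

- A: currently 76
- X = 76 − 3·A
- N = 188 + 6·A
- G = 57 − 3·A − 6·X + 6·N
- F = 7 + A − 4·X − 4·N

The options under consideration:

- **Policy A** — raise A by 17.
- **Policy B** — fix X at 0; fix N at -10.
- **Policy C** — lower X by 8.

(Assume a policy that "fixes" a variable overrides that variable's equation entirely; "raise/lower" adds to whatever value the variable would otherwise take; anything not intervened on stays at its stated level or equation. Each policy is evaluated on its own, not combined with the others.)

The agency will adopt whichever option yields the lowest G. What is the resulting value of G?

Policy A (A + 17):
  A = 76 + 17 = 93
  X = 76 − 3·93 = -203
  N = 188 + 6·93 = 746
  G = 57 − 3·93 − 6·(-203) + 6·746 = 5472
Policy B (X := 0, N := -10):
  A = 76
  X = 0
  N = -10
  G = 57 − 3·76 − 6·0 + 6·(-10) = -231
Policy C (X − 8):
  A = 76
  X = 76 − 3·76 (−8 from intervention) = -160
  N = 188 + 6·76 = 644
  G = 57 − 3·76 − 6·(-160) + 6·644 = 4653
Comparing — Policy A: G=5472, Policy B: G=-231, Policy C: G=4653. Lowest is -231 (Policy B).

-231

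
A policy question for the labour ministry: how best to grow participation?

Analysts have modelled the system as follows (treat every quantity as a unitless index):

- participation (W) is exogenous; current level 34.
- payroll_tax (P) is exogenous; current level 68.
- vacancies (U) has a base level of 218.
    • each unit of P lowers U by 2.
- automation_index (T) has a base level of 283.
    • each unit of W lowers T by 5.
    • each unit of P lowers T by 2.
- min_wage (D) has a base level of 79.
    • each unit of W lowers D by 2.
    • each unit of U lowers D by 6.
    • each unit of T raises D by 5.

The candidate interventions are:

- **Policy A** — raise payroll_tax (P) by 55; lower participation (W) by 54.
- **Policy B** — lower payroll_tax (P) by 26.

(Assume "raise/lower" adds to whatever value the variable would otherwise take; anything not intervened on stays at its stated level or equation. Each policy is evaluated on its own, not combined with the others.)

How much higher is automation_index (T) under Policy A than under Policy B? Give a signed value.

Policy A (P + 55, W − 54):
  W = 34 − 54 = -20
  P = 68 + 55 = 123
  T = 283 − 5·(-20) − 2·123 = 137
Policy B (P − 26):
  W = 34
  P = 68 − 26 = 42
  T = 283 − 5·34 − 2·42 = 29
T: 137 − 29 = 108

108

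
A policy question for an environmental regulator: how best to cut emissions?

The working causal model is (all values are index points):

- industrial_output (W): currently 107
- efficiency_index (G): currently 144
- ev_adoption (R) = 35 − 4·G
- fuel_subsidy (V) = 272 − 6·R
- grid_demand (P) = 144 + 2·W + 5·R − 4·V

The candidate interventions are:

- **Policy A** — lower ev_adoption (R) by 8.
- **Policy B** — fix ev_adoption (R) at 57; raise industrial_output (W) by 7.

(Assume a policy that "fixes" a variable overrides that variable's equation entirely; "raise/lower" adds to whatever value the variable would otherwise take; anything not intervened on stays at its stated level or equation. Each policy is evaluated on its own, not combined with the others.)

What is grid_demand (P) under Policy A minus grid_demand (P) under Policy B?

-17588

Policy A (R − 8):
  W = 107
  G = 144
  R = 35 − 4·144 (−8 from intervention) = -549
  V = 272 − 6·(-549) = 3566
  P = 144 + 2·107 + 5·(-549) − 4·3566 = -16651
Policy B (R := 57, W + 7):
  W = 107 + 7 = 114
  G = 144
  R = 57
  V = 272 − 6·57 = -70
  P = 144 + 2·114 + 5·57 − 4·(-70) = 937
P: -16651 − 937 = -17588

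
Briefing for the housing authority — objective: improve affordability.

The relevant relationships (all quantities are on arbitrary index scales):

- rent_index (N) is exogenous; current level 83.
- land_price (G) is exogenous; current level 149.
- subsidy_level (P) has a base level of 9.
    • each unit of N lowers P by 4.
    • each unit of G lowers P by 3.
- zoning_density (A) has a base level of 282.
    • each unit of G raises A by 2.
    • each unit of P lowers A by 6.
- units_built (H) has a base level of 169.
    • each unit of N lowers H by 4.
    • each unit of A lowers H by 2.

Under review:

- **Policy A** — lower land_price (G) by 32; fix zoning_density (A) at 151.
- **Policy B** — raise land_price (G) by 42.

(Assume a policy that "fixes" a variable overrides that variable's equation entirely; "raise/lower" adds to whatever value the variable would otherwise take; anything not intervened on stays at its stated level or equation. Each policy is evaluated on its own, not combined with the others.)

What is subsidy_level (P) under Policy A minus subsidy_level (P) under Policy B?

Policy A (G − 32, A := 151):
  N = 83
  G = 149 − 32 = 117
  P = 9 − 4·83 − 3·117 = -674
Policy B (G + 42):
  N = 83
  G = 149 + 42 = 191
  P = 9 − 4·83 − 3·191 = -896
P: -674 − (-896) = 222

222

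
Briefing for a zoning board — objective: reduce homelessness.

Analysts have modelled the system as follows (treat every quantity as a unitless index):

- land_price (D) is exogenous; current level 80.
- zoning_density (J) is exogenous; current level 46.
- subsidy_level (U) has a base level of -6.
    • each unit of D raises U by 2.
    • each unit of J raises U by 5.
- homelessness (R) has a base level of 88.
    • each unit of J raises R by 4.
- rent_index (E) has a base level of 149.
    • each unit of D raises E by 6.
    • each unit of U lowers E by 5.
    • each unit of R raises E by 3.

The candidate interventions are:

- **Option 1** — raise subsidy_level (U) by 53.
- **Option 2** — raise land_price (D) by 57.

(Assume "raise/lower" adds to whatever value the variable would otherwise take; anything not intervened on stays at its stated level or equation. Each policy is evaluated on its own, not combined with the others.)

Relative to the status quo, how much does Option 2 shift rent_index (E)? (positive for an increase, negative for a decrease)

-228

Baseline:
  D = 80
  J = 46
  U = -6 + 2·80 + 5·46 = 384
  R = 88 + 4·46 = 272
  E = 149 + 6·80 − 5·384 + 3·272 = -475
Option 2 (D + 57):
  D = 80 + 57 = 137
  J = 46
  U = -6 + 2·137 + 5·46 = 498
  R = 88 + 4·46 = 272
  E = 149 + 6·137 − 5·498 + 3·272 = -703
Change in E: -703 − (-475) = -228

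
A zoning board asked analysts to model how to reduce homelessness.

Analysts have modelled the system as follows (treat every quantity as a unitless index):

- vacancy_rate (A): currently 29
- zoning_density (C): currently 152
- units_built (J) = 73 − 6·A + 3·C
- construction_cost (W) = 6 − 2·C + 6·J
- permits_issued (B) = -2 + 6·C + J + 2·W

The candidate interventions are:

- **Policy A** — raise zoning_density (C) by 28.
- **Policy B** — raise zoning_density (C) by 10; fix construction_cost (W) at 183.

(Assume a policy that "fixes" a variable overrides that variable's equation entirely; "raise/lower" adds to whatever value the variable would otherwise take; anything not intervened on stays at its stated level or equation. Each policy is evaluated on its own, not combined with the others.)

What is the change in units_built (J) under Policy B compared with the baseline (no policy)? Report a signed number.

30

Baseline:
  A = 29
  C = 152
  J = 73 − 6·29 + 3·152 = 355
Policy B (C + 10, W := 183):
  A = 29
  C = 152 + 10 = 162
  J = 73 − 6·29 + 3·162 = 385
Change in J: 385 − 355 = 30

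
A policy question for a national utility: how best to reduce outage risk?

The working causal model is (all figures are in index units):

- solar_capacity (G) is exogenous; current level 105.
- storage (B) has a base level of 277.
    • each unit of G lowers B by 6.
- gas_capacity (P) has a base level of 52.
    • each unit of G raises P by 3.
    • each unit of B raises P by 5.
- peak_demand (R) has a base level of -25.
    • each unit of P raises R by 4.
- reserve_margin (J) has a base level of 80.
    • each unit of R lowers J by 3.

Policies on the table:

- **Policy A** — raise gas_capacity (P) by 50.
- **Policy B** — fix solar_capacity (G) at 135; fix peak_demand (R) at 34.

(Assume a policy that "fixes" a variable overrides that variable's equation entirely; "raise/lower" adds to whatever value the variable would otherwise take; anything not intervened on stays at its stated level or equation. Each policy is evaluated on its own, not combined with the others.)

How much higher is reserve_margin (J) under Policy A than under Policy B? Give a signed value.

16353

Policy A (P + 50):
  G = 105
  B = 277 − 6·105 = -353
  P = 52 + 3·105 + 5·(-353) (+50 from intervention) = -1348
  R = -25 + 4·(-1348) = -5417
  J = 80 − 3·(-5417) = 16331
Policy B (G := 135, R := 34):
  G = 135
  B = 277 − 6·135 = -533
  P = 52 + 3·135 + 5·(-533) = -2208
  R = 34
  J = 80 − 3·34 = -22
J: 16331 − (-22) = 16353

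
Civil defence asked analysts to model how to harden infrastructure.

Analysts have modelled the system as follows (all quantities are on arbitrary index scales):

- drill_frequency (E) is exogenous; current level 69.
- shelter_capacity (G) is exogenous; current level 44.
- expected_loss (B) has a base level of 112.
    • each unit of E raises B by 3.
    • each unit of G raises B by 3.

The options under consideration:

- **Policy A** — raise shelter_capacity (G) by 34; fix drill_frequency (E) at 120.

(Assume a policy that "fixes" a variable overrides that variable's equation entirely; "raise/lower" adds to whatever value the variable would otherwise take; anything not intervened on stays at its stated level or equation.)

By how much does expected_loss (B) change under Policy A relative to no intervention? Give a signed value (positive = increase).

255

Baseline:
  E = 69
  G = 44
  B = 112 + 3·69 + 3·44 = 451
Policy A (G + 34, E := 120):
  E = 120
  G = 44 + 34 = 78
  B = 112 + 3·120 + 3·78 = 706
Change in B: 706 − 451 = 255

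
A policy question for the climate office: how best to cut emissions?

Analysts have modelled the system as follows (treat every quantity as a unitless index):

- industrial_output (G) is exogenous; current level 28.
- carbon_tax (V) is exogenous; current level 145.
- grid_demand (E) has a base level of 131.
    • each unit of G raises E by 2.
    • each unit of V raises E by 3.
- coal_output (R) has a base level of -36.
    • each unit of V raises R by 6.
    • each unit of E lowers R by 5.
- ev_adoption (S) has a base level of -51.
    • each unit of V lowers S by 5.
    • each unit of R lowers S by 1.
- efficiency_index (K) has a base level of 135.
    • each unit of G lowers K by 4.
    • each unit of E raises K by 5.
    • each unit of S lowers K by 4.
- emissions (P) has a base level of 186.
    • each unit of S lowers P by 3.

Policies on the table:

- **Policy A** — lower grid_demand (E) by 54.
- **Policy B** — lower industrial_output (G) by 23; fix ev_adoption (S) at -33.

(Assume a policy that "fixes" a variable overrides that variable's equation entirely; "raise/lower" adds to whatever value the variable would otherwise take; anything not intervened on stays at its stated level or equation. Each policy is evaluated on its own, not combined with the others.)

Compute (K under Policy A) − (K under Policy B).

Policy A (E − 54):
  G = 28
  V = 145
  E = 131 + 2·28 + 3·145 (−54 from intervention) = 568
  R = -36 + 6·145 − 5·568 = -2006
  S = -51 − 5·145 − (-2006) = 1230
  K = 135 − 4·28 + 5·568 − 4·1230 = -2057
Policy B (G − 23, S := -33):
  G = 28 − 23 = 5
  V = 145
  E = 131 + 2·5 + 3·145 = 576
  R = -36 + 6·145 − 5·576 = -2046
  S = -33
  K = 135 − 4·5 + 5·576 − 4·(-33) = 3127
K: -2057 − 3127 = -5184

-5184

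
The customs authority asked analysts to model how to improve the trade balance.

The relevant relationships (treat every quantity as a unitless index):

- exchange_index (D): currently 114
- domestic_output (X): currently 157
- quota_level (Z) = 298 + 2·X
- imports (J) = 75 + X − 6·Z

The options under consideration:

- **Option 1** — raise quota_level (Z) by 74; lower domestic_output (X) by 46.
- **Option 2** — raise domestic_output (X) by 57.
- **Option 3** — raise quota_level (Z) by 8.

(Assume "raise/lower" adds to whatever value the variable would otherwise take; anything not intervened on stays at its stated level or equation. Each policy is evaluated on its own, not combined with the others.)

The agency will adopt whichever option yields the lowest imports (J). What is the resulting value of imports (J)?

Option 1 (Z + 74, X − 46):
  X = 157 − 46 = 111
  Z = 298 + 2·111 (+74 from intervention) = 594
  J = 75 + 111 − 6·594 = -3378
Option 2 (X + 57):
  X = 157 + 57 = 214
  Z = 298 + 2·214 = 726
  J = 75 + 214 − 6·726 = -4067
Option 3 (Z + 8):
  X = 157
  Z = 298 + 2·157 (+8 from intervention) = 620
  J = 75 + 157 − 6·620 = -3488
Comparing — Option 1: J=-3378, Option 2: J=-4067, Option 3: J=-3488. Lowest is -4067 (Option 2).

-4067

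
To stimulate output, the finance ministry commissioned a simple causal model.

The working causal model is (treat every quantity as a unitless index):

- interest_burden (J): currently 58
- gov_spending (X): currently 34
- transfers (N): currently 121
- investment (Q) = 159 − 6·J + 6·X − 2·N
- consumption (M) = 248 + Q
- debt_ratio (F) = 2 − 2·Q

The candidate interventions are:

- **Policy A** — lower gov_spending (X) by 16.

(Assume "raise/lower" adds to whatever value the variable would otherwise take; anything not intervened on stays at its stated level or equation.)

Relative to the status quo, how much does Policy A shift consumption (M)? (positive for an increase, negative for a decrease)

-96

Baseline:
  J = 58
  X = 34
  N = 121
  Q = 159 − 6·58 + 6·34 − 2·121 = -227
  M = 248 + (-227) = 21
Policy A (X − 16):
  J = 58
  X = 34 − 16 = 18
  N = 121
  Q = 159 − 6·58 + 6·18 − 2·121 = -323
  M = 248 + (-323) = -75
Change in M: -75 − 21 = -96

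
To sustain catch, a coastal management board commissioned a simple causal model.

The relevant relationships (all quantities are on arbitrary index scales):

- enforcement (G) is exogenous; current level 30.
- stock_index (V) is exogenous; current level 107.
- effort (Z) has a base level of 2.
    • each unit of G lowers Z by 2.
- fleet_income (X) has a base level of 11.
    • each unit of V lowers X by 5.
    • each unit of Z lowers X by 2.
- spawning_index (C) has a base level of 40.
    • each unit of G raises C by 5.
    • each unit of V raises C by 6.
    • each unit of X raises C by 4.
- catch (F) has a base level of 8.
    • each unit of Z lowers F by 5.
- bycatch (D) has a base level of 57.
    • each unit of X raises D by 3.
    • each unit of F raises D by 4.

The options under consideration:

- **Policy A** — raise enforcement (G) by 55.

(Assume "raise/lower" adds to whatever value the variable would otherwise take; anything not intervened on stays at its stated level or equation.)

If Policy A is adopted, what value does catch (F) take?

Policy A (G + 55):
  G = 30 + 55 = 85
  Z = 2 − 2·85 = -168
  F = 8 − 5·(-168) = 848

848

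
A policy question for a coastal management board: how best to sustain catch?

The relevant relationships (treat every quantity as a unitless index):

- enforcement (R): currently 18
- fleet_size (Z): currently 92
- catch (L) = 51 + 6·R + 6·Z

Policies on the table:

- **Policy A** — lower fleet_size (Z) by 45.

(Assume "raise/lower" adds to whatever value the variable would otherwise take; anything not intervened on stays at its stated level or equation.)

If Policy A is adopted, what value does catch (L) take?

441

Policy A (Z − 45):
  R = 18
  Z = 92 − 45 = 47
  L = 51 + 6·18 + 6·47 = 441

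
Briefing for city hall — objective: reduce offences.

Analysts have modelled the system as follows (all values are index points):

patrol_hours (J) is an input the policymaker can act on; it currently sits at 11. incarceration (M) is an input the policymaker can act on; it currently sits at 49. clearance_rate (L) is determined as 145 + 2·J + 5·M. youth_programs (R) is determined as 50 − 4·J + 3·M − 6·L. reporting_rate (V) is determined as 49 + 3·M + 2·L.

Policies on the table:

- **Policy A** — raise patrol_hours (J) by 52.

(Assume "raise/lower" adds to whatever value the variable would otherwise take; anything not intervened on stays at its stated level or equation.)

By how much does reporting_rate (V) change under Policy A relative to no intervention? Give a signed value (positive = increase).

208

Baseline:
  J = 11
  M = 49
  L = 145 + 2·11 + 5·49 = 412
  V = 49 + 3·49 + 2·412 = 1020
Policy A (J + 52):
  J = 11 + 52 = 63
  M = 49
  L = 145 + 2·63 + 5·49 = 516
  V = 49 + 3·49 + 2·516 = 1228
Change in V: 1228 − 1020 = 208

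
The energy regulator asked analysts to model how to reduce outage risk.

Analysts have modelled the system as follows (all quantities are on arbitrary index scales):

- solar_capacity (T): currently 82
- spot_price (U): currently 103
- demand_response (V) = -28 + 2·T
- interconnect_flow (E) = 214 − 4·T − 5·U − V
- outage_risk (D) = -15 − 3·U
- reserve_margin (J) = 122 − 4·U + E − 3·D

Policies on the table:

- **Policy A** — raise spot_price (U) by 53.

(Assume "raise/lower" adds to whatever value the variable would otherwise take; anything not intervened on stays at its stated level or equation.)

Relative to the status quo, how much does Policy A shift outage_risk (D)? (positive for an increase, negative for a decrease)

Baseline:
  U = 103
  D = -15 − 3·103 = -324
Policy A (U + 53):
  U = 103 + 53 = 156
  D = -15 − 3·156 = -483
Change in D: -483 − (-324) = -159

-159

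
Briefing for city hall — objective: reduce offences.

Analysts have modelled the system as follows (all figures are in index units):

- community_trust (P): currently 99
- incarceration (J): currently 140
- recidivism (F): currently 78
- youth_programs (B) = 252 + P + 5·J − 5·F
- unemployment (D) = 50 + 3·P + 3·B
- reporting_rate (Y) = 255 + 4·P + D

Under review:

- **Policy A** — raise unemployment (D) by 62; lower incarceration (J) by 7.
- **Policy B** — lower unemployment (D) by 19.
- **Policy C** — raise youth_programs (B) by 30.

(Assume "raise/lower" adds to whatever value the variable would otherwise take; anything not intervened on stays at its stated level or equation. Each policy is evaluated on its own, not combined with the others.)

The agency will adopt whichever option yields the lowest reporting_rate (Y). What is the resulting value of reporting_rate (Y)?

Policy A (D + 62, J − 7):
  P = 99
  J = 140 − 7 = 133
  F = 78
  B = 252 + 99 + 5·133 − 5·78 = 626
  D = 50 + 3·99 + 3·626 (+62 from intervention) = 2287
  Y = 255 + 4·99 + 2287 = 2938
Policy B (D − 19):
  P = 99
  J = 140
  F = 78
  B = 252 + 99 + 5·140 − 5·78 = 661
  D = 50 + 3·99 + 3·661 (−19 from intervention) = 2311
  Y = 255 + 4·99 + 2311 = 2962
Policy C (B + 30):
  P = 99
  J = 140
  F = 78
  B = 252 + 99 + 5·140 − 5·78 (+30 from intervention) = 691
  D = 50 + 3·99 + 3·691 = 2420
  Y = 255 + 4·99 + 2420 = 3071
Comparing — Policy A: Y=2938, Policy B: Y=2962, Policy C: Y=3071. Lowest is 2938 (Policy A).

2938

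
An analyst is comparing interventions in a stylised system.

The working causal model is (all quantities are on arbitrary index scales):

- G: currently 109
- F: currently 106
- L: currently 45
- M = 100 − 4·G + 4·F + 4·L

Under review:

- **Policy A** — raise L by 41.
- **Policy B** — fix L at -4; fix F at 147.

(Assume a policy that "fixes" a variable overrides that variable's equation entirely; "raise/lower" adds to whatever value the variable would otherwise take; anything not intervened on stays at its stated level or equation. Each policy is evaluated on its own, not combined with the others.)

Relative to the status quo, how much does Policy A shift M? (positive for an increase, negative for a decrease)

Baseline:
  G = 109
  F = 106
  L = 45
  M = 100 − 4·109 + 4·106 + 4·45 = 268
Policy A (L + 41):
  G = 109
  F = 106
  L = 45 + 41 = 86
  M = 100 − 4·109 + 4·106 + 4·86 = 432
Change in M: 432 − 268 = 164

164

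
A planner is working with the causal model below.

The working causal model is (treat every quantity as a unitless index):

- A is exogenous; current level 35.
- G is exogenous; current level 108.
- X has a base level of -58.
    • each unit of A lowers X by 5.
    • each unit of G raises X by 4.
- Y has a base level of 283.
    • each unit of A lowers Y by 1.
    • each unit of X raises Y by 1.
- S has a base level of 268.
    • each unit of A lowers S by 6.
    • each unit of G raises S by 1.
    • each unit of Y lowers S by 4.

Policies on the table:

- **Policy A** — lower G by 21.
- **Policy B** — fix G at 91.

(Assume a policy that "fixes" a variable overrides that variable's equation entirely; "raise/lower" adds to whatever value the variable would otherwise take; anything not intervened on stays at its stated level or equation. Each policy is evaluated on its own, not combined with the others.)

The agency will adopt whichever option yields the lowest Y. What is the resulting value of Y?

363

Policy A (G − 21):
  A = 35
  G = 108 − 21 = 87
  X = -58 − 5·35 + 4·87 = 115
  Y = 283 − 35 + 115 = 363
Policy B (G := 91):
  A = 35
  G = 91
  X = -58 − 5·35 + 4·91 = 131
  Y = 283 − 35 + 131 = 379
Comparing — Policy A: Y=363, Policy B: Y=379. Lowest is 363 (Policy A).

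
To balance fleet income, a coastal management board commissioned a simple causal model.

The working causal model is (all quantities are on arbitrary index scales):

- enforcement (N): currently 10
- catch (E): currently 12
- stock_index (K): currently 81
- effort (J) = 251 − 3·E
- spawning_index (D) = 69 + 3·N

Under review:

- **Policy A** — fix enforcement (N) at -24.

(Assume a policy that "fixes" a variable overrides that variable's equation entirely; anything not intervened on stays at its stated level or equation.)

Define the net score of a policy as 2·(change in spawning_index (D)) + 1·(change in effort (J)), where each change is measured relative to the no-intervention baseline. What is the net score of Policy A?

-204

Baseline:
  N = 10
  E = 12
  J = 251 − 3·12 = 215
  D = 69 + 3·10 = 99
Policy A (N := -24):
  N = -24
  E = 12
  J = 251 − 3·12 = 215
  D = 69 + 3·(-24) = -3
ΔD = -3 − 99 = -102; ΔJ = 215 − 215 = 0
Score = 2·(-102) + 1·0 = -204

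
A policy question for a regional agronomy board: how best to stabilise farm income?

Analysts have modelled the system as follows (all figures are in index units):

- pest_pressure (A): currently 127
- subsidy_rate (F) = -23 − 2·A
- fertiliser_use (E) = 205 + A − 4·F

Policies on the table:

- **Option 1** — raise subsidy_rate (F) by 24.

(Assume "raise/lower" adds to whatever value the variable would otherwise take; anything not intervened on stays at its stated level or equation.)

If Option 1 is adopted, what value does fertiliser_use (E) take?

1344

Option 1 (F + 24):
  A = 127
  F = -23 − 2·127 (+24 from intervention) = -253
  E = 205 + 127 − 4·(-253) = 1344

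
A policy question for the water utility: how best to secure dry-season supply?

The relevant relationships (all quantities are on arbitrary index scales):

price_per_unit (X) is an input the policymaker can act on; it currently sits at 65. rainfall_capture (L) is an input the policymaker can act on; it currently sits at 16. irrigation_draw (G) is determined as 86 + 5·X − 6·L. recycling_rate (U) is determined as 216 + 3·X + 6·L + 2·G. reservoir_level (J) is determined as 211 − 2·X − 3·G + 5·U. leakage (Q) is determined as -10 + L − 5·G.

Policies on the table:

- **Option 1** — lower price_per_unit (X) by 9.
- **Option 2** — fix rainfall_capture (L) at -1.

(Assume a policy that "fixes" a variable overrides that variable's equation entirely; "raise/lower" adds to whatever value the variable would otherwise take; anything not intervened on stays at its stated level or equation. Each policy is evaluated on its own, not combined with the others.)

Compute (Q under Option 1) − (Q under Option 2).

752

Option 1 (X − 9):
  X = 65 − 9 = 56
  L = 16
  G = 86 + 5·56 − 6·16 = 270
  Q = -10 + 16 − 5·270 = -1344
Option 2 (L := -1):
  X = 65
  L = -1
  G = 86 + 5·65 − 6·(-1) = 417
  Q = -10 + (-1) − 5·417 = -2096
Q: -1344 − (-2096) = 752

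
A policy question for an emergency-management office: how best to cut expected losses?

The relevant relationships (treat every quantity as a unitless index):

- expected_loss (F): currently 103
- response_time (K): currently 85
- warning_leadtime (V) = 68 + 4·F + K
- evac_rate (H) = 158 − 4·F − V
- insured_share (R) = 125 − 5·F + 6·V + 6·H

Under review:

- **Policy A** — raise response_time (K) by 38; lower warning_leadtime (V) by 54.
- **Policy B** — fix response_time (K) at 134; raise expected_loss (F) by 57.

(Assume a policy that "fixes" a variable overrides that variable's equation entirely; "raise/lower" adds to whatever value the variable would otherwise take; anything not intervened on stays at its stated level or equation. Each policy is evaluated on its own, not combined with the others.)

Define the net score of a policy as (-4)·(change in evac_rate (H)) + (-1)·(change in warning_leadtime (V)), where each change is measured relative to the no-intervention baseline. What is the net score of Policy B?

1743

Baseline:
  F = 103
  K = 85
  V = 68 + 4·103 + 85 = 565
  H = 158 − 4·103 − 565 = -819
Policy B (K := 134, F + 57):
  F = 103 + 57 = 160
  K = 134
  V = 68 + 4·160 + 134 = 842
  H = 158 − 4·160 − 842 = -1324
ΔH = -1324 − (-819) = -505; ΔV = 842 − 565 = 277
Score = (-4)·(-505) + (-1)·277 = 1743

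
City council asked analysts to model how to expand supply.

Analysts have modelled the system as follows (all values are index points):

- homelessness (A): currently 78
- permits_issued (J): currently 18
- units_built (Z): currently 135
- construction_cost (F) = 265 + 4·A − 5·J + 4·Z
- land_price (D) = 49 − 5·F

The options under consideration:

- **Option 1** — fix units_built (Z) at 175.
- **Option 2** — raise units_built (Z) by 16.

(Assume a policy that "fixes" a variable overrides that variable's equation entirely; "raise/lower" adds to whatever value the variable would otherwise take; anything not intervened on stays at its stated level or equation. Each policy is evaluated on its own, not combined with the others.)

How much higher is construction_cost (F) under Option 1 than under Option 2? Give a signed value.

96

Option 1 (Z := 175):
  A = 78
  J = 18
  Z = 175
  F = 265 + 4·78 − 5·18 + 4·175 = 1187
Option 2 (Z + 16):
  A = 78
  J = 18
  Z = 135 + 16 = 151
  F = 265 + 4·78 − 5·18 + 4·151 = 1091
F: 1187 − 1091 = 96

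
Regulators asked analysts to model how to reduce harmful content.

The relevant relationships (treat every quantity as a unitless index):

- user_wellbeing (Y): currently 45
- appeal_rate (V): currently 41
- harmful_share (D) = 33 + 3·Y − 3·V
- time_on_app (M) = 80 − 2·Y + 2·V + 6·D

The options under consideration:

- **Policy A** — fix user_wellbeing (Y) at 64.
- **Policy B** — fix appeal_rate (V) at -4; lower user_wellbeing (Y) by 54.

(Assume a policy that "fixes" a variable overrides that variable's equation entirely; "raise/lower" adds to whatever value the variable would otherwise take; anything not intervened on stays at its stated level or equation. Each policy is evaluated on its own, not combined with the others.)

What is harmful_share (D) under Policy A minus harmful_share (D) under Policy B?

Policy A (Y := 64):
  Y = 64
  V = 41
  D = 33 + 3·64 − 3·41 = 102
Policy B (V := -4, Y − 54):
  Y = 45 − 54 = -9
  V = -4
  D = 33 + 3·(-9) − 3·(-4) = 18
D: 102 − 18 = 84

84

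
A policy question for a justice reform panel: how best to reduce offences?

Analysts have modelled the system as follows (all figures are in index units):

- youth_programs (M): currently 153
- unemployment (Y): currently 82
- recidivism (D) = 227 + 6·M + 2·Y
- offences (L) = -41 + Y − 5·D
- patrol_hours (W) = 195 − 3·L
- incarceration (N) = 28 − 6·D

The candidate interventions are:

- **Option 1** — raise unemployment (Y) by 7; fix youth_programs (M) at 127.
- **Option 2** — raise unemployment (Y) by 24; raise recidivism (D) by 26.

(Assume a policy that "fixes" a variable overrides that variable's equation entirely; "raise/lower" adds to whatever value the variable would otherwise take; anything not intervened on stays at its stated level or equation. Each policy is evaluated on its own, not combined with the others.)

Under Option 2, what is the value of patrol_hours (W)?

20745

Option 2 (Y + 24, D + 26):
  M = 153
  Y = 82 + 24 = 106
  D = 227 + 6·153 + 2·106 (+26 from intervention) = 1383
  L = -41 + 106 − 5·1383 = -6850
  W = 195 − 3·(-6850) = 20745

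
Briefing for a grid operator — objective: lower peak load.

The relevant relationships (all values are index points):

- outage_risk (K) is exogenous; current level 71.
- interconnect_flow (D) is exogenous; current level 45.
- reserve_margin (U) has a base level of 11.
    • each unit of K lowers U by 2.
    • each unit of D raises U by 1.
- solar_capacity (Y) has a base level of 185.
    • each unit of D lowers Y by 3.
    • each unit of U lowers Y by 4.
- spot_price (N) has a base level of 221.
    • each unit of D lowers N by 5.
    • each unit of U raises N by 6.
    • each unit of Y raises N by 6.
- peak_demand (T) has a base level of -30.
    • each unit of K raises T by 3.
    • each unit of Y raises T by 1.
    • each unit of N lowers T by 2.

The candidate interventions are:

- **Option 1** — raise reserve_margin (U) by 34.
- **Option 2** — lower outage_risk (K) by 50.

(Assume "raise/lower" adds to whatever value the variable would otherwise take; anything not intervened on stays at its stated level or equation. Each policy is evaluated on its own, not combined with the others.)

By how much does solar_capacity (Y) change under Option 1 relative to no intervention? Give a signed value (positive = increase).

-136

Baseline:
  K = 71
  D = 45
  U = 11 − 2·71 + 45 = -86
  Y = 185 − 3·45 − 4·(-86) = 394
Option 1 (U + 34):
  K = 71
  D = 45
  U = 11 − 2·71 + 45 (+34 from intervention) = -52
  Y = 185 − 3·45 − 4·(-52) = 258
Change in Y: 258 − 394 = -136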